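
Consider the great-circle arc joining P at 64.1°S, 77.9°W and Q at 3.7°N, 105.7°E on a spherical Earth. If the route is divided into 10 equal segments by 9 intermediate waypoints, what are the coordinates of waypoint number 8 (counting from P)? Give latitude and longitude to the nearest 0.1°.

≈ 20.2°S, 106.5°E

Convert each endpoint to a unit vector on the sphere (x = cos φ cos λ, y = cos φ sin λ, z = sin φ).
The central angle between the endpoints is δ = arccos(p₁·p₂) ≈ 2.086 rad (119.5°).
Interpolate at f = 8/10 with slerp weights a = sin((1−f)δ)/sin δ ≈ 0.466, b = sin(fδ)/sin δ ≈ 1.144.
p = a·p₁ + b·p₂ ≈ (-0.266, 0.900, -0.345); φ = arcsin(p_z) ≈ -20.20°, λ = atan2(p_y, p_x) ≈ 106.48°.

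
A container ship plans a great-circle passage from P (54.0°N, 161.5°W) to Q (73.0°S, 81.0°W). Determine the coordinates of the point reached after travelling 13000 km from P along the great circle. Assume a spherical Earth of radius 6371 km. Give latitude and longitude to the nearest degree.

≈ (57°S, 116°W)

Write both endpoints as unit vectors p₁, p₂ with components (cos φ cos λ, cos φ sin λ, sin φ).
The central angle between the endpoints is δ = arccos(p₁·p₂) ≈ 2.412 rad (138.2°). The total great-circle distance is δ·R ≈ 2.412 × 6371 ≈ 15365 km, so the target fraction is f = 13000/15365 ≈ 0.846.
Interpolate at f ≈ 0.846 with slerp weights a = sin((1−f)δ)/sin δ ≈ 0.544, b = sin(fδ)/sin δ ≈ 1.337.
p = a·p₁ + b·p₂ ≈ (-0.242, -0.488, -0.839); φ = arcsin(p_z) ≈ -57.01°, λ = atan2(p_y, p_x) ≈ -116.41°.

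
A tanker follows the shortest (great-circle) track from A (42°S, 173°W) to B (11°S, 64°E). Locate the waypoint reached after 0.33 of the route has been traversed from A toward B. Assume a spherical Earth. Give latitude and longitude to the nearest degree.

Write both endpoints as unit vectors p₁, p₂ with components (cos φ cos λ, cos φ sin λ, sin φ).
The central angle between the endpoints is δ = arccos(p₁·p₂) ≈ 1.844 rad (105.6°).
Interpolate at f = 0.33 with slerp weights a = sin((1−f)δ)/sin δ ≈ 0.981, b = sin(fδ)/sin δ ≈ 0.594.
p = a·p₁ + b·p₂ ≈ (-0.468, 0.435, -0.769); φ = arcsin(p_z) ≈ -50.30°, λ = atan2(p_y, p_x) ≈ 137.09°.

≈ (50°S, 137°E)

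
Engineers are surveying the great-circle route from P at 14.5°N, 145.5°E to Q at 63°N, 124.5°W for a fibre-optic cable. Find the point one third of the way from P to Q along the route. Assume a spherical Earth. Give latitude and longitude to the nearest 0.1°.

≈ 36.7°N, 160.1°E

From cos δ = sin φ₁ sin φ₂ + cos φ₁ cos φ₂ cos Δλ, the central angle is δ ≈ 1.346 rad (77.1°).
Interpolate at f = 1/3 with slerp weights a = sin((1−f)δ)/sin δ ≈ 0.802, b = sin(fδ)/sin δ ≈ 0.445.
p = a·p₁ + b·p₂ ≈ (-0.754, 0.273, 0.597); φ = arcsin(p_z) ≈ 36.67°, λ = atan2(p_y, p_x) ≈ 160.09°.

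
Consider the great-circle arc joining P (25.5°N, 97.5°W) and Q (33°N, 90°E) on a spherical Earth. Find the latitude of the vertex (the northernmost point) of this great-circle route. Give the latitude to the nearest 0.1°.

The great circle lies in the plane with unit normal n̂ = (p₁ × p₂)/|p₁ × p₂|.
Here n̂_z ≈ -0.115; the vertex latitude is φ_max = arccos|n̂_z| ≈ 83.4°.

≈ 83.4°N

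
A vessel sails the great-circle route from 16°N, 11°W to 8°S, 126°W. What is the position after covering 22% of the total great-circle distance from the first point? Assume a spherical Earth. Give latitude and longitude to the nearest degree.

Write both endpoints as unit vectors p₁, p₂ with components (cos φ cos λ, cos φ sin λ, sin φ).
The central angle between the endpoints is δ = arccos(p₁·p₂) ≈ 2.027 rad (116.1°).
Interpolate at f = 0.22 with slerp weights a = sin((1−f)δ)/sin δ ≈ 1.114, b = sin(fδ)/sin δ ≈ 0.480.
p = a·p₁ + b·p₂ ≈ (0.771, -0.589, 0.240); φ = arcsin(p_z) ≈ 13.90°, λ = atan2(p_y, p_x) ≈ -37.37°.

≈ 14°N, 37°W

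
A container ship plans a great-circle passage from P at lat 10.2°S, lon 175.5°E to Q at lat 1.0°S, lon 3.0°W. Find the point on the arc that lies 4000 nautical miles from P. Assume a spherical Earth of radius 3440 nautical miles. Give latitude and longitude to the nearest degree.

≈ lat 75°S, lon 147°E

From cos δ = sin φ₁ sin φ₂ + cos φ₁ cos φ₂ cos Δλ, the central angle is δ ≈ 2.944 rad (168.7°). The total great-circle distance is δ·R ≈ 2.944 × 3440 ≈ 10129 nmi, so the target fraction is f = 4000/10129 ≈ 0.395.
Interpolate at f ≈ 0.395 with slerp weights a = sin((1−f)δ)/sin δ ≈ 4.991, b = sin(fδ)/sin δ ≈ 4.685.
p = a·p₁ + b·p₂ ≈ (-0.219, 0.140, -0.966); φ = arcsin(p_z) ≈ -74.92°, λ = atan2(p_y, p_x) ≈ 147.38°.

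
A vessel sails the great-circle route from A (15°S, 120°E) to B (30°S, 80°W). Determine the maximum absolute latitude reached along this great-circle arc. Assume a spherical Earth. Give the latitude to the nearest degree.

≈ 68°S

The great circle lies in the plane with unit normal n̂ = (p₁ × p₂)/|p₁ × p₂|.
Here n̂_z ≈ +0.379; the vertex latitude is φ_max = arccos|n̂_z| ≈ 67.7°.
Check via Clairaut: cos φ_max = |cos φ₁| · sin C = cos(15.0°)·sin(156.9°) ≈ 0.379, again giving ≈ 67.7°.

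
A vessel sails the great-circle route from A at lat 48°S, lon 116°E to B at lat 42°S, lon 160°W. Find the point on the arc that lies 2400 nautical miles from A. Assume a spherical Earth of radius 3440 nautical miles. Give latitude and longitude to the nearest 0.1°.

From cos δ = sin φ₁ sin φ₂ + cos φ₁ cos φ₂ cos Δλ, the central angle is δ ≈ 0.989 rad (56.7°). The total great-circle distance is δ·R ≈ 0.989 × 3440 ≈ 3403 nmi, so the target fraction is f = 2400/3403 ≈ 0.705.
Interpolate at f ≈ 0.705 with slerp weights a = sin((1−f)δ)/sin δ ≈ 0.344, b = sin(fδ)/sin δ ≈ 0.769.
p = a·p₁ + b·p₂ ≈ (-0.638, 0.012, -0.770); φ = arcsin(p_z) ≈ -50.37°, λ = atan2(p_y, p_x) ≈ 178.96°.

≈ lat 50.4°S, lon 179.0°E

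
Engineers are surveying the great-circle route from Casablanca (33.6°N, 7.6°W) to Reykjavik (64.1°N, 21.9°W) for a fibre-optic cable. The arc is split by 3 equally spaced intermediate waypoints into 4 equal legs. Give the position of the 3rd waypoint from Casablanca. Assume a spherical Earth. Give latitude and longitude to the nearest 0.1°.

≈ (56.7°N, 16.3°W)

From cos δ = sin φ₁ sin φ₂ + cos φ₁ cos φ₂ cos Δλ, the central angle is δ ≈ 0.554 rad (31.7°).
Interpolate at f = 3/4 with slerp weights a = sin((1−f)δ)/sin δ ≈ 0.262, b = sin(fδ)/sin δ ≈ 0.767.
p = a·p₁ + b·p₂ ≈ (0.528, -0.154, 0.835); φ = arcsin(p_z) ≈ 56.66°, λ = atan2(p_y, p_x) ≈ -16.26°.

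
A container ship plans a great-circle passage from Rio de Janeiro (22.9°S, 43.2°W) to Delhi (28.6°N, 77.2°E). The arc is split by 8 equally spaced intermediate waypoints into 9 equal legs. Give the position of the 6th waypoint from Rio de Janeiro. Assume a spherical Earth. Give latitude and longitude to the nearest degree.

≈ (16°N, 34°E)

Convert each endpoint to a unit vector on the sphere (x = cos φ cos λ, y = cos φ sin λ, z = sin φ).
The central angle between the endpoints is δ = arccos(p₁·p₂) ≈ 2.209 rad (126.6°).
Interpolate at f = 6/9 with slerp weights a = sin((1−f)δ)/sin δ ≈ 0.836, b = sin(fδ)/sin δ ≈ 1.239.
p = a·p₁ + b·p₂ ≈ (0.802, 0.534, 0.268); φ = arcsin(p_z) ≈ 15.53°, λ = atan2(p_y, p_x) ≈ 33.62°.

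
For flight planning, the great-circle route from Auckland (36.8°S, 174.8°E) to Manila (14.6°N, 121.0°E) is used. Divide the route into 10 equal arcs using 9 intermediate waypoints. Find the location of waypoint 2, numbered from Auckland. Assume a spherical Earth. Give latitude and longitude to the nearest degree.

The haversine formula gives a central angle δ ≈ 1.259 rad (72.1°) between the endpoints.
Interpolate at f = 2/10 with slerp weights a = sin((1−f)δ)/sin δ ≈ 0.888, b = sin(fδ)/sin δ ≈ 0.262.
p = a·p₁ + b·p₂ ≈ (-0.839, 0.282, -0.466); φ = arcsin(p_z) ≈ -27.78°, λ = atan2(p_y, p_x) ≈ 161.44°.

≈ (28°S, 161°E)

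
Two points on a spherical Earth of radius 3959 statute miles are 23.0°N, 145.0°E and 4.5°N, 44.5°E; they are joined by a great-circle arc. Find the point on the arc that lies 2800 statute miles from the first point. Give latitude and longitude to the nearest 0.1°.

Write both endpoints as unit vectors p₁, p₂ with components (cos φ cos λ, cos φ sin λ, sin φ).
The central angle between the endpoints is δ = arccos(p₁·p₂) ≈ 1.708 rad (97.8°). The total great-circle distance is δ·R ≈ 1.708 × 3959 ≈ 6761 mi, so the target fraction is f = 2800/6761 ≈ 0.414.
Interpolate at f ≈ 0.414 with slerp weights a = sin((1−f)δ)/sin δ ≈ 0.850, b = sin(fδ)/sin δ ≈ 0.656.
p = a·p₁ + b·p₂ ≈ (-0.174, 0.907, 0.383); φ = arcsin(p_z) ≈ 22.55°, λ = atan2(p_y, p_x) ≈ 100.88°.

≈ 22.5°N, 100.9°E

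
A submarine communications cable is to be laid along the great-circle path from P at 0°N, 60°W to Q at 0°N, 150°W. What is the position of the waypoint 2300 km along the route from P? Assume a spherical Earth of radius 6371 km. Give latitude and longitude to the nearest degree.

≈ 0°N, 81°W

From cos δ = sin φ₁ sin φ₂ + cos φ₁ cos φ₂ cos Δλ, the central angle is δ ≈ 1.571 rad (90.0°). The total great-circle distance is δ·R ≈ 1.571 × 6371 ≈ 10008 km, so the target fraction is f = 2300/10008 ≈ 0.230.
Interpolate at f ≈ 0.230 with slerp weights a = sin((1−f)δ)/sin δ ≈ 0.936, b = sin(fδ)/sin δ ≈ 0.353.
p = a·p₁ + b·p₂ ≈ (0.162, -0.987, 0.000); φ = arcsin(p_z) ≈ 0.00°, λ = atan2(p_y, p_x) ≈ -80.68°.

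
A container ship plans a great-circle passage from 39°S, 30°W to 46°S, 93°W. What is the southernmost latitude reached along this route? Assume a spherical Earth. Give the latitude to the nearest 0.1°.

≈ 47.8°S

The great circle lies in the plane with unit normal n̂ = (p₁ × p₂)/|p₁ × p₂|.
Here n̂_z ≈ -0.672; the vertex latitude is φ_max = arccos|n̂_z| ≈ 47.8°.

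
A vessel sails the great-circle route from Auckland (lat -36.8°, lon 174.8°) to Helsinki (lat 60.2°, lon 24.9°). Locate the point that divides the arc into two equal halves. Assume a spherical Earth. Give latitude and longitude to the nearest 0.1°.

The haversine formula gives a central angle δ ≈ 2.614 rad (149.8°) between the endpoints.
Interpolate at f = 1/2 with slerp weights a = sin((1−f)δ)/sin δ ≈ 1.918, b = sin(fδ)/sin δ ≈ 1.918.
p = a·p₁ + b·p₂ ≈ (-0.665, 0.541, 0.515); φ = arcsin(p_z) ≈ 31.03°, λ = atan2(p_y, p_x) ≈ 140.89°.

≈ lat 31.0°, lon 140.9°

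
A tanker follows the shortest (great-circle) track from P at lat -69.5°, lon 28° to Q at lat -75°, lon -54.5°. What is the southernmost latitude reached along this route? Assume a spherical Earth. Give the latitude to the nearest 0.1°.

The great circle lies in the plane with unit normal n̂ = (p₁ × p₂)/|p₁ × p₂|.
Here n̂_z ≈ -0.225; the vertex latitude is φ_max = arccos|n̂_z| ≈ 77.0°.

≈ -77.0°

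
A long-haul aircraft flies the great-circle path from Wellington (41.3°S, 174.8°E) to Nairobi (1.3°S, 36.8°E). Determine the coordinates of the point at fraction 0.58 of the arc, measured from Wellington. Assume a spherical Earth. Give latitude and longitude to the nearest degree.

Convert each endpoint to a unit vector on the sphere (x = cos φ cos λ, y = cos φ sin λ, z = sin φ).
The central angle between the endpoints is δ = arccos(p₁·p₂) ≈ 2.145 rad (122.9°).
Interpolate at f = 0.58 with slerp weights a = sin((1−f)δ)/sin δ ≈ 0.934, b = sin(fδ)/sin δ ≈ 1.128.
p = a·p₁ + b·p₂ ≈ (0.204, 0.739, -0.642); φ = arcsin(p_z) ≈ -39.93°, λ = atan2(p_y, p_x) ≈ 74.53°.

≈ 40°S, 75°E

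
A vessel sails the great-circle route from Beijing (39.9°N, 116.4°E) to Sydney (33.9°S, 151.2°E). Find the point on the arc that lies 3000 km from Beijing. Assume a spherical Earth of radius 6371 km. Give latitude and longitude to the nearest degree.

Write both endpoints as unit vectors p₁, p₂ with components (cos φ cos λ, cos φ sin λ, sin φ).
The central angle between the endpoints is δ = arccos(p₁·p₂) ≈ 1.405 rad (80.5°). The total great-circle distance is δ·R ≈ 1.405 × 6371 ≈ 8951 km, so the target fraction is f = 3000/8951 ≈ 0.335.
Interpolate at f ≈ 0.335 with slerp weights a = sin((1−f)δ)/sin δ ≈ 0.815, b = sin(fδ)/sin δ ≈ 0.460.
p = a·p₁ + b·p₂ ≈ (-0.613, 0.744, 0.266); φ = arcsin(p_z) ≈ 15.45°, λ = atan2(p_y, p_x) ≈ 129.47°.

≈ 15°N, 129°E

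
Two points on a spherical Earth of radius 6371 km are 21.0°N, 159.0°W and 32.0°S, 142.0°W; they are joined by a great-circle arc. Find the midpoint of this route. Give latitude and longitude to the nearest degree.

From cos δ = sin φ₁ sin φ₂ + cos φ₁ cos φ₂ cos Δλ, the central angle is δ ≈ 0.968 rad (55.4°).
Interpolate at f = 1/2 with slerp weights a = sin((1−f)δ)/sin δ ≈ 0.565, b = sin(fδ)/sin δ ≈ 0.565.
p = a·p₁ + b·p₂ ≈ (-0.870, -0.484, -0.097); φ = arcsin(p_z) ≈ -5.56°, λ = atan2(p_y, p_x) ≈ -150.91°.

≈ 6°S, 151°W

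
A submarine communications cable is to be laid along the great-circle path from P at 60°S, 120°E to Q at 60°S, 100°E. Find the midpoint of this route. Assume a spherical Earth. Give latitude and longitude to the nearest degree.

The haversine formula gives a central angle δ ≈ 0.174 rad (10.0°) between the endpoints.
Interpolate at f = 1/2 with slerp weights a = sin((1−f)δ)/sin δ ≈ 0.502, b = sin(fδ)/sin δ ≈ 0.502.
p = a·p₁ + b·p₂ ≈ (-0.169, 0.464, -0.869); φ = arcsin(p_z) ≈ -60.38°, λ = atan2(p_y, p_x) ≈ 110.00°.

≈ 60°S, 110°E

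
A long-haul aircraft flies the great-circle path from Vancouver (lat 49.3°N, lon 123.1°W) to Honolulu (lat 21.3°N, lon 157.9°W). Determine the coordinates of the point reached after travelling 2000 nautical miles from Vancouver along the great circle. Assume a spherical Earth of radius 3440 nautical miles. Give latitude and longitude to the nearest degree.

Write both endpoints as unit vectors p₁, p₂ with components (cos φ cos λ, cos φ sin λ, sin φ).
The central angle between the endpoints is δ = arccos(p₁·p₂) ≈ 0.685 rad (39.3°). The total great-circle distance is δ·R ≈ 0.685 × 3440 ≈ 2357 nmi, so the target fraction is f = 2000/2357 ≈ 0.848.
Interpolate at f ≈ 0.848 with slerp weights a = sin((1−f)δ)/sin δ ≈ 0.164, b = sin(fδ)/sin δ ≈ 0.868.
p = a·p₁ + b·p₂ ≈ (-0.807, -0.394, 0.439); φ = arcsin(p_z) ≈ 26.06°, λ = atan2(p_y, p_x) ≈ -154.01°.

≈ lat 26°N, lon 154°W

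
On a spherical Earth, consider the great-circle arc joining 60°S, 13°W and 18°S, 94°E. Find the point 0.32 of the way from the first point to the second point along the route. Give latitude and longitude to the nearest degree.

≈ 60°S, 41°E

Write both endpoints as unit vectors p₁, p₂ with components (cos φ cos λ, cos φ sin λ, sin φ).
The central angle between the endpoints is δ = arccos(p₁·p₂) ≈ 1.442 rad (82.6°).
Interpolate at f = 0.32 with slerp weights a = sin((1−f)δ)/sin δ ≈ 0.838, b = sin(fδ)/sin δ ≈ 0.449.
p = a·p₁ + b·p₂ ≈ (0.378, 0.332, -0.864); φ = arcsin(p_z) ≈ -59.79°, λ = atan2(p_y, p_x) ≈ 41.24°.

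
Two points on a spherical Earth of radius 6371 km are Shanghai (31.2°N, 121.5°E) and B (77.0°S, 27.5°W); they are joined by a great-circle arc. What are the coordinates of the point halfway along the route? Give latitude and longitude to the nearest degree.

≈ (34°S, 112°E)

Convert each endpoint to a unit vector on the sphere (x = cos φ cos λ, y = cos φ sin λ, z = sin φ).
The central angle between the endpoints is δ = arccos(p₁·p₂) ≈ 2.305 rad (132.0°).
Interpolate at f = 1/2 with slerp weights a = sin((1−f)δ)/sin δ ≈ 1.230, b = sin(fδ)/sin δ ≈ 1.230.
p = a·p₁ + b·p₂ ≈ (-0.304, 0.770, -0.561); φ = arcsin(p_z) ≈ -34.16°, λ = atan2(p_y, p_x) ≈ 111.58°.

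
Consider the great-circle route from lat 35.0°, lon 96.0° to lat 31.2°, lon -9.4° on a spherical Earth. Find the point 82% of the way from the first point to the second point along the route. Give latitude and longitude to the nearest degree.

Convert each endpoint to a unit vector on the sphere (x = cos φ cos λ, y = cos φ sin λ, z = sin φ).
The central angle between the endpoints is δ = arccos(p₁·p₂) ≈ 1.460 rad (83.6°).
Interpolate at f = 0.82 with slerp weights a = sin((1−f)δ)/sin δ ≈ 0.261, b = sin(fδ)/sin δ ≈ 0.937.
p = a·p₁ + b·p₂ ≈ (0.768, 0.082, 0.635); φ = arcsin(p_z) ≈ 39.43°, λ = atan2(p_y, p_x) ≈ 6.10°.

≈ lat 39°, lon 6°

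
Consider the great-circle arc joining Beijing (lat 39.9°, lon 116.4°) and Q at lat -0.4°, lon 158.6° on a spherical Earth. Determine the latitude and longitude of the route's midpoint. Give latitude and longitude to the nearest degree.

≈ lat 21°, lon 140°

Convert each endpoint to a unit vector on the sphere (x = cos φ cos λ, y = cos φ sin λ, z = sin φ).
The central angle between the endpoints is δ = arccos(p₁·p₂) ≈ 0.972 rad (55.7°).
Interpolate at f = 1/2 with slerp weights a = sin((1−f)δ)/sin δ ≈ 0.565, b = sin(fδ)/sin δ ≈ 0.565.
p = a·p₁ + b·p₂ ≈ (-0.719, 0.595, 0.359); φ = arcsin(p_z) ≈ 21.02°, λ = atan2(p_y, p_x) ≈ 140.41°.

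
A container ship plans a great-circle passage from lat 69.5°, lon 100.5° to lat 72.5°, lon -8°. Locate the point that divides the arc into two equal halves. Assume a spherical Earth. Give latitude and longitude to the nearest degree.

≈ lat 79°, lon 52°

Write both endpoints as unit vectors p₁, p₂ with components (cos φ cos λ, cos φ sin λ, sin φ).
The central angle between the endpoints is δ = arccos(p₁·p₂) ≈ 0.536 rad (30.7°).
Interpolate at f = 1/2 with slerp weights a = sin((1−f)δ)/sin δ ≈ 0.518, b = sin(fδ)/sin δ ≈ 0.518.
p = a·p₁ + b·p₂ ≈ (0.121, 0.157, 0.980); φ = arcsin(p_z) ≈ 78.56°, λ = atan2(p_y, p_x) ≈ 52.28°.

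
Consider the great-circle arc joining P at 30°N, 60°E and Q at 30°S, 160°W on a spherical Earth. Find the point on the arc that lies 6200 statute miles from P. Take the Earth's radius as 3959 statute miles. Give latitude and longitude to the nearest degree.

≈ 9°S, 145°E

Write both endpoints as unit vectors p₁, p₂ with components (cos φ cos λ, cos φ sin λ, sin φ).
The central angle between the endpoints is δ = arccos(p₁·p₂) ≈ 2.540 rad (145.5°). The total great-circle distance is δ·R ≈ 2.540 × 3959 ≈ 10057 mi, so the target fraction is f = 6200/10057 ≈ 0.617.
Interpolate at f ≈ 0.617 with slerp weights a = sin((1−f)δ)/sin δ ≈ 1.462, b = sin(fδ)/sin δ ≈ 1.767.
p = a·p₁ + b·p₂ ≈ (-0.805, 0.573, -0.153); φ = arcsin(p_z) ≈ -8.78°, λ = atan2(p_y, p_x) ≈ 144.56°.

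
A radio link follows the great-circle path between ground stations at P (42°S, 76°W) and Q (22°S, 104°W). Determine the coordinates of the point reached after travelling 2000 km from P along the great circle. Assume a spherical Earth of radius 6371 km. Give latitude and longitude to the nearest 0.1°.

≈ (31.0°S, 93.8°W)

Write both endpoints as unit vectors p₁, p₂ with components (cos φ cos λ, cos φ sin λ, sin φ).
The central angle between the endpoints is δ = arccos(p₁·p₂) ≈ 0.537 rad (30.8°). The total great-circle distance is δ·R ≈ 0.537 × 6371 ≈ 3424 km, so the target fraction is f = 2000/3424 ≈ 0.584.
Interpolate at f ≈ 0.584 with slerp weights a = sin((1−f)δ)/sin δ ≈ 0.433, b = sin(fδ)/sin δ ≈ 0.603.
p = a·p₁ + b·p₂ ≈ (-0.057, -0.855, -0.516); φ = arcsin(p_z) ≈ -31.04°, λ = atan2(p_y, p_x) ≈ -93.85°.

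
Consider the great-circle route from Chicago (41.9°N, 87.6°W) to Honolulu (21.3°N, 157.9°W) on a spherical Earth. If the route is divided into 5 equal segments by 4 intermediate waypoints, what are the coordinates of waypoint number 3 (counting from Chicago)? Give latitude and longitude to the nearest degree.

≈ 34°N, 134°W

The haversine formula gives a central angle δ ≈ 1.074 rad (61.6°) between the endpoints.
Interpolate at f = 3/5 with slerp weights a = sin((1−f)δ)/sin δ ≈ 0.474, b = sin(fδ)/sin δ ≈ 0.683.
p = a·p₁ + b·p₂ ≈ (-0.575, -0.592, 0.565); φ = arcsin(p_z) ≈ 34.38°, λ = atan2(p_y, p_x) ≈ -134.18°.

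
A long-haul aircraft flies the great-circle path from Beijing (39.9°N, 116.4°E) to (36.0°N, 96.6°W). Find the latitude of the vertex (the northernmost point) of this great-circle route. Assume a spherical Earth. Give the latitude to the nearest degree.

The great circle lies in the plane with unit normal n̂ = (p₁ × p₂)/|p₁ × p₂|.
Here n̂_z ≈ +0.342; the vertex latitude is φ_max = arccos|n̂_z| ≈ 70.0°.

≈ 70°N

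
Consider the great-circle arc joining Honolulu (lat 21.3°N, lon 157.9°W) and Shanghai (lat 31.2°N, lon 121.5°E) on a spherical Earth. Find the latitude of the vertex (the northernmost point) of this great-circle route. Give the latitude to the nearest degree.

The great circle lies in the plane with unit normal n̂ = (p₁ × p₂)/|p₁ × p₂|.
Here n̂_z ≈ -0.829; the vertex latitude is φ_max = arccos|n̂_z| ≈ 34.0°.

≈ 34°N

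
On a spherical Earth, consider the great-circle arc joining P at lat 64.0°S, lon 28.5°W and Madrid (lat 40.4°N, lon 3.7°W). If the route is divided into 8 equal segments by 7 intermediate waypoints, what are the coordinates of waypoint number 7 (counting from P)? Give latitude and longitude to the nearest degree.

≈ lat 27°N, lon 7°W

Convert each endpoint to a unit vector on the sphere (x = cos φ cos λ, y = cos φ sin λ, z = sin φ).
The central angle between the endpoints is δ = arccos(p₁·p₂) ≈ 1.854 rad (106.2°).
Interpolate at f = 7/8 with slerp weights a = sin((1−f)δ)/sin δ ≈ 0.239, b = sin(fδ)/sin δ ≈ 1.040.
p = a·p₁ + b·p₂ ≈ (0.883, -0.101, 0.459); φ = arcsin(p_z) ≈ 27.33°, λ = atan2(p_y, p_x) ≈ -6.54°.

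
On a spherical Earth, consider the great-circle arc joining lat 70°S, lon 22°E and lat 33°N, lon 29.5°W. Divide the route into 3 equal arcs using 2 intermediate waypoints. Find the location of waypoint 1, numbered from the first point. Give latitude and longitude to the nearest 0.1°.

From cos δ = sin φ₁ sin φ₂ + cos φ₁ cos φ₂ cos Δλ, the central angle is δ ≈ 1.911 rad (109.5°).
Interpolate at f = 1/3 with slerp weights a = sin((1−f)δ)/sin δ ≈ 1.014, b = sin(fδ)/sin δ ≈ 0.631.
p = a·p₁ + b·p₂ ≈ (0.782, -0.131, -0.609); φ = arcsin(p_z) ≈ -37.55°, λ = atan2(p_y, p_x) ≈ -9.48°.

≈ lat 37.6°S, lon 9.5°W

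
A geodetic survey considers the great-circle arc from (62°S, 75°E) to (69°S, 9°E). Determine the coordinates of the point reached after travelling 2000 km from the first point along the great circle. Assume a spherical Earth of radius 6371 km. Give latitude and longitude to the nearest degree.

Convert each endpoint to a unit vector on the sphere (x = cos φ cos λ, y = cos φ sin λ, z = sin φ).
The central angle between the endpoints is δ = arccos(p₁·p₂) ≈ 0.467 rad (26.8°). The total great-circle distance is δ·R ≈ 0.467 × 6371 ≈ 2978 km, so the target fraction is f = 2000/2978 ≈ 0.672.
Interpolate at f ≈ 0.672 with slerp weights a = sin((1−f)δ)/sin δ ≈ 0.339, b = sin(fδ)/sin δ ≈ 0.685.
p = a·p₁ + b·p₂ ≈ (0.284, 0.192, -0.939); φ = arcsin(p_z) ≈ -69.95°, λ = atan2(p_y, p_x) ≈ 34.12°.

≈ (70°S, 34°E)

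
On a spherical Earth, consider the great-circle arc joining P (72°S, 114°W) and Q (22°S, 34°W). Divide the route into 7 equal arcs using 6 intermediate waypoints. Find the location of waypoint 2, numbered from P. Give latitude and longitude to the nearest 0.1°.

Convert each endpoint to a unit vector on the sphere (x = cos φ cos λ, y = cos φ sin λ, z = sin φ).
The central angle between the endpoints is δ = arccos(p₁·p₂) ≈ 1.153 rad (66.0°).
Interpolate at f = 2/7 with slerp weights a = sin((1−f)δ)/sin δ ≈ 0.803, b = sin(fδ)/sin δ ≈ 0.354.
p = a·p₁ + b·p₂ ≈ (0.171, -0.410, -0.896); φ = arcsin(p_z) ≈ -63.62°, λ = atan2(p_y, p_x) ≈ -67.34°.

≈ (63.6°S, 67.3°W)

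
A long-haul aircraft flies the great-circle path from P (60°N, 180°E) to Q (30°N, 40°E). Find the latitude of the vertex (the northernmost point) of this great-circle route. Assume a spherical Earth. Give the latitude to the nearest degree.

≈ 74°N

The great circle lies in the plane with unit normal n̂ = (p₁ × p₂)/|p₁ × p₂|.
Here n̂_z ≈ -0.280; the vertex latitude is φ_max = arccos|n̂_z| ≈ 73.8°.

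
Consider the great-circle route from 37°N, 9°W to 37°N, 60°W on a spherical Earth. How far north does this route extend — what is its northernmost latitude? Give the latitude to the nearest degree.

≈ 40°N

The great circle lies in the plane with unit normal n̂ = (p₁ × p₂)/|p₁ × p₂|.
Here n̂_z ≈ -0.768; the vertex latitude is φ_max = arccos|n̂_z| ≈ 39.9°.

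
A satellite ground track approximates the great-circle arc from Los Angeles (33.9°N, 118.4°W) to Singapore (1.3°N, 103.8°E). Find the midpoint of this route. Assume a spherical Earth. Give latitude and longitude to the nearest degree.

≈ 41°N, 159°E

Write both endpoints as unit vectors p₁, p₂ with components (cos φ cos λ, cos φ sin λ, sin φ).
The central angle between the endpoints is δ = arccos(p₁·p₂) ≈ 2.217 rad (127.0°).
Interpolate at f = 1/2 with slerp weights a = sin((1−f)δ)/sin δ ≈ 1.121, b = sin(fδ)/sin δ ≈ 1.121.
p = a·p₁ + b·p₂ ≈ (-0.710, 0.270, 0.651); φ = arcsin(p_z) ≈ 40.59°, λ = atan2(p_y, p_x) ≈ 159.18°.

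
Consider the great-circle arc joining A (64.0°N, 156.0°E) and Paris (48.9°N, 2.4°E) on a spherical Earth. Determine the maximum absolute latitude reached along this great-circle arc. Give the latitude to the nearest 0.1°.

≈ 81.9°N

The great circle lies in the plane with unit normal n̂ = (p₁ × p₂)/|p₁ × p₂|.
Here n̂_z ≈ -0.141; the vertex latitude is φ_max = arccos|n̂_z| ≈ 81.9°.
Check via Clairaut: cos φ_max = |cos φ₁| · sin C = cos(64.0°)·sin(18.8°) ≈ 0.141, again giving ≈ 81.9°.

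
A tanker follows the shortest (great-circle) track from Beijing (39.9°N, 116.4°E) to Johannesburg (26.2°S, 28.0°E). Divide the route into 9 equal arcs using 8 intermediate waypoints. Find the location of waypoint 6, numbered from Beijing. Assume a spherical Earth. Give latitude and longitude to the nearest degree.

Write both endpoints as unit vectors p₁, p₂ with components (cos φ cos λ, cos φ sin λ, sin φ).
The central angle between the endpoints is δ = arccos(p₁·p₂) ≈ 1.838 rad (105.3°).
Interpolate at f = 6/9 with slerp weights a = sin((1−f)δ)/sin δ ≈ 0.596, b = sin(fδ)/sin δ ≈ 0.976.
p = a·p₁ + b·p₂ ≈ (0.569, 0.821, -0.048); φ = arcsin(p_z) ≈ -2.77°, λ = atan2(p_y, p_x) ≈ 55.24°.

≈ (3°S, 55°E)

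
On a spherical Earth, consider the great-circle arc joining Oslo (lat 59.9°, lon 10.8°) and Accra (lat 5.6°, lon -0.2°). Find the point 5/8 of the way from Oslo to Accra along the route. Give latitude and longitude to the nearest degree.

Write both endpoints as unit vectors p₁, p₂ with components (cos φ cos λ, cos φ sin λ, sin φ).
The central angle between the endpoints is δ = arccos(p₁·p₂) ≈ 0.959 rad (54.9°).
Interpolate at f = 5/8 with slerp weights a = sin((1−f)δ)/sin δ ≈ 0.430, b = sin(fδ)/sin δ ≈ 0.689.
p = a·p₁ + b·p₂ ≈ (0.898, 0.038, 0.439); φ = arcsin(p_z) ≈ 26.05°, λ = atan2(p_y, p_x) ≈ 2.42°.

≈ lat 26°, lon 2°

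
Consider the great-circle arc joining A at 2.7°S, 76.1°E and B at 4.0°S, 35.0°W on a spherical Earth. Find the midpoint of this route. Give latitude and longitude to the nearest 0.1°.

Write both endpoints as unit vectors p₁, p₂ with components (cos φ cos λ, cos φ sin λ, sin φ).
The central angle between the endpoints is δ = arccos(p₁·p₂) ≈ 1.934 rad (110.8°).
Interpolate at f = 1/2 with slerp weights a = sin((1−f)δ)/sin δ ≈ 0.881, b = sin(fδ)/sin δ ≈ 0.881.
p = a·p₁ + b·p₂ ≈ (0.931, 0.350, -0.103); φ = arcsin(p_z) ≈ -5.91°, λ = atan2(p_y, p_x) ≈ 20.61°.

≈ 5.9°S, 20.6°E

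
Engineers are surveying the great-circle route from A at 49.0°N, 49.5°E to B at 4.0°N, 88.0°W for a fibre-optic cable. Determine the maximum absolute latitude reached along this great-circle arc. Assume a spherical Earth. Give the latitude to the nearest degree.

The great circle lies in the plane with unit normal n̂ = (p₁ × p₂)/|p₁ × p₂|.
Here n̂_z ≈ -0.490; the vertex latitude is φ_max = arccos|n̂_z| ≈ 60.7°.
Check via Clairaut: cos φ_max = |cos φ₁| · sin C = cos(49.0°)·sin(48.3°) ≈ 0.490, again giving ≈ 60.7°.

≈ 61°N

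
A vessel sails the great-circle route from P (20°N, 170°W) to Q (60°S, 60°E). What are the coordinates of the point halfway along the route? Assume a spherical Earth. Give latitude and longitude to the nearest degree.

Convert each endpoint to a unit vector on the sphere (x = cos φ cos λ, y = cos φ sin λ, z = sin φ).
The central angle between the endpoints is δ = arccos(p₁·p₂) ≈ 2.212 rad (126.7°).
Interpolate at f = 1/2 with slerp weights a = sin((1−f)δ)/sin δ ≈ 1.116, b = sin(fδ)/sin δ ≈ 1.116.
p = a·p₁ + b·p₂ ≈ (-0.753, 0.301, -0.585); φ = arcsin(p_z) ≈ -35.77°, λ = atan2(p_y, p_x) ≈ 158.22°.

≈ (36°S, 158°E)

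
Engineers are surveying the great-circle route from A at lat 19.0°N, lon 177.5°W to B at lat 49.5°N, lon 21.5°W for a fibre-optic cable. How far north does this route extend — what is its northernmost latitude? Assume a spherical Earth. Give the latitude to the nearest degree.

≈ 75°N

The great circle lies in the plane with unit normal n̂ = (p₁ × p₂)/|p₁ × p₂|.
Here n̂_z ≈ +0.263; the vertex latitude is φ_max = arccos|n̂_z| ≈ 74.8°.
Check via Clairaut: cos φ_max = |cos φ₁| · sin C = cos(19.0°)·sin(16.2°) ≈ 0.263, again giving ≈ 74.8°.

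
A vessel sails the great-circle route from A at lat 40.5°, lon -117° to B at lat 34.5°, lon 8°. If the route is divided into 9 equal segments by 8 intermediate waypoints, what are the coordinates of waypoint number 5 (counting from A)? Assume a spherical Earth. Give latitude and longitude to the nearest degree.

From cos δ = sin φ₁ sin φ₂ + cos φ₁ cos φ₂ cos Δλ, the central angle is δ ≈ 1.562 rad (89.5°).
Interpolate at f = 5/9 with slerp weights a = sin((1−f)δ)/sin δ ≈ 0.640, b = sin(fδ)/sin δ ≈ 0.763.
p = a·p₁ + b·p₂ ≈ (0.402, -0.346, 0.848); φ = arcsin(p_z) ≈ 57.97°, λ = atan2(p_y, p_x) ≈ -40.74°.

≈ lat 58°, lon -41°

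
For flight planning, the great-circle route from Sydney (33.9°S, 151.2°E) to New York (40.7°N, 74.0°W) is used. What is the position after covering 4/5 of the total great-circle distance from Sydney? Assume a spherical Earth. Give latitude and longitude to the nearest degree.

Convert each endpoint to a unit vector on the sphere (x = cos φ cos λ, y = cos φ sin λ, z = sin φ).
The central angle between the endpoints is δ = arccos(p₁·p₂) ≈ 2.510 rad (143.8°).
Interpolate at f = 4/5 with slerp weights a = sin((1−f)δ)/sin δ ≈ 0.815, b = sin(fδ)/sin δ ≈ 1.534.
p = a·p₁ + b·p₂ ≈ (-0.272, -0.792, 0.546); φ = arcsin(p_z) ≈ 33.09°, λ = atan2(p_y, p_x) ≈ -108.96°.

≈ (33°N, 109°W)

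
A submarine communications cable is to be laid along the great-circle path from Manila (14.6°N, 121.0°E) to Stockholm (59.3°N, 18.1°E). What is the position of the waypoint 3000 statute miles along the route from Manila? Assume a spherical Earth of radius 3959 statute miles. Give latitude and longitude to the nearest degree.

Convert each endpoint to a unit vector on the sphere (x = cos φ cos λ, y = cos φ sin λ, z = sin φ).
The central angle between the endpoints is δ = arccos(p₁·p₂) ≈ 1.464 rad (83.9°). The total great-circle distance is δ·R ≈ 1.464 × 3959 ≈ 5797 mi, so the target fraction is f = 3000/5797 ≈ 0.518.
Interpolate at f ≈ 0.518 with slerp weights a = sin((1−f)δ)/sin δ ≈ 0.653, b = sin(fδ)/sin δ ≈ 0.691.
p = a·p₁ + b·p₂ ≈ (0.010, 0.651, 0.759); φ = arcsin(p_z) ≈ 49.37°, λ = atan2(p_y, p_x) ≈ 89.11°.

≈ 49°N, 89°E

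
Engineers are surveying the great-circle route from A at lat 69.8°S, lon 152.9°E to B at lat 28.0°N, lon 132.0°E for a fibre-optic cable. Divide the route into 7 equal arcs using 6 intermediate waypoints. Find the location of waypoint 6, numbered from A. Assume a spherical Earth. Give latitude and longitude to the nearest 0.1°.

≈ lat 14.0°N, lon 133.8°E

Write both endpoints as unit vectors p₁, p₂ with components (cos φ cos λ, cos φ sin λ, sin φ).
The central angle between the endpoints is δ = arccos(p₁·p₂) ≈ 1.727 rad (99.0°).
Interpolate at f = 6/7 with slerp weights a = sin((1−f)δ)/sin δ ≈ 0.247, b = sin(fδ)/sin δ ≈ 1.008.
p = a·p₁ + b·p₂ ≈ (-0.672, 0.700, 0.241); φ = arcsin(p_z) ≈ 13.96°, λ = atan2(p_y, p_x) ≈ 133.80°.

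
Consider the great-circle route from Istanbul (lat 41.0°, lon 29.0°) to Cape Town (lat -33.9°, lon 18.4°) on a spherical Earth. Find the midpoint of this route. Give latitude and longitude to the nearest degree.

≈ lat 4°, lon 23°

Convert each endpoint to a unit vector on the sphere (x = cos φ cos λ, y = cos φ sin λ, z = sin φ).
The central angle between the endpoints is δ = arccos(p₁·p₂) ≈ 1.318 rad (75.5°).
Interpolate at f = 1/2 with slerp weights a = sin((1−f)δ)/sin δ ≈ 0.633, b = sin(fδ)/sin δ ≈ 0.633.
p = a·p₁ + b·p₂ ≈ (0.916, 0.397, 0.062); φ = arcsin(p_z) ≈ 3.57°, λ = atan2(p_y, p_x) ≈ 23.45°.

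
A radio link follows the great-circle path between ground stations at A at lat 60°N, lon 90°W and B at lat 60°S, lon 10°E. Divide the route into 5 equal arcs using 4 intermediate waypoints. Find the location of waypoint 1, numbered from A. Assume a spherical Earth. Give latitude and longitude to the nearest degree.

Convert each endpoint to a unit vector on the sphere (x = cos φ cos λ, y = cos φ sin λ, z = sin φ).
The central angle between the endpoints is δ = arccos(p₁·p₂) ≈ 2.487 rad (142.5°).
Interpolate at f = 1/5 with slerp weights a = sin((1−f)δ)/sin δ ≈ 1.501, b = sin(fδ)/sin δ ≈ 0.784.
p = a·p₁ + b·p₂ ≈ (0.386, -0.682, 0.621); φ = arcsin(p_z) ≈ 38.38°, λ = atan2(p_y, p_x) ≈ -60.50°.

≈ lat 38°N, lon 61°W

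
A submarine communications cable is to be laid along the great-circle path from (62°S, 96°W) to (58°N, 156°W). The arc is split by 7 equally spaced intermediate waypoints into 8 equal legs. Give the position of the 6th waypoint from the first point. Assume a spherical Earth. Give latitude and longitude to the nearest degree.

≈ (28°N, 138°W)

Convert each endpoint to a unit vector on the sphere (x = cos φ cos λ, y = cos φ sin λ, z = sin φ).
The central angle between the endpoints is δ = arccos(p₁·p₂) ≈ 2.245 rad (128.6°).
Interpolate at f = 6/8 with slerp weights a = sin((1−f)δ)/sin δ ≈ 0.681, b = sin(fδ)/sin δ ≈ 1.272.
p = a·p₁ + b·p₂ ≈ (-0.649, -0.592, 0.477); φ = arcsin(p_z) ≈ 28.50°, λ = atan2(p_y, p_x) ≈ -137.62°.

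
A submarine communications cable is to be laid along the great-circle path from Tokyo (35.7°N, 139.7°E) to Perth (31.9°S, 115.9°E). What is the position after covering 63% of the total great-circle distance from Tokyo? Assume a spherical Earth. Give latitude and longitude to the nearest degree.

≈ 7°S, 125°E

The haversine formula gives a central angle δ ≈ 1.242 rad (71.2°) between the endpoints.
Interpolate at f = 0.63 with slerp weights a = sin((1−f)δ)/sin δ ≈ 0.469, b = sin(fδ)/sin δ ≈ 0.745.
p = a·p₁ + b·p₂ ≈ (-0.567, 0.815, -0.120); φ = arcsin(p_z) ≈ -6.90°, λ = atan2(p_y, p_x) ≈ 124.80°.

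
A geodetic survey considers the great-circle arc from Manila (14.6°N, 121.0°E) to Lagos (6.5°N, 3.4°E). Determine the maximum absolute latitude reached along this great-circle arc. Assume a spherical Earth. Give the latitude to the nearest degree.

≈ 20°N

The great circle lies in the plane with unit normal n̂ = (p₁ × p₂)/|p₁ × p₂|.
Here n̂_z ≈ -0.937; the vertex latitude is φ_max = arccos|n̂_z| ≈ 20.4°.
Check via Clairaut: cos φ_max = |cos φ₁| · sin C = cos(14.6°)·sin(75.6°) ≈ 0.937, again giving ≈ 20.4°.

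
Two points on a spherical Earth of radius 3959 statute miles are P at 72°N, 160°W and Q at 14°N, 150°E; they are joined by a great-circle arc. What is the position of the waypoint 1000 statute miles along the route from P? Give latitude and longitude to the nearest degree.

≈ 61°N, 175°E

From cos δ = sin φ₁ sin φ₂ + cos φ₁ cos φ₂ cos Δλ, the central angle is δ ≈ 1.134 rad (65.0°). The total great-circle distance is δ·R ≈ 1.134 × 3959 ≈ 4490 mi, so the target fraction is f = 1000/4490 ≈ 0.223.
Interpolate at f ≈ 0.223 with slerp weights a = sin((1−f)δ)/sin δ ≈ 0.852, b = sin(fδ)/sin δ ≈ 0.276.
p = a·p₁ + b·p₂ ≈ (-0.479, 0.044, 0.877); φ = arcsin(p_z) ≈ 61.25°, λ = atan2(p_y, p_x) ≈ 174.78°.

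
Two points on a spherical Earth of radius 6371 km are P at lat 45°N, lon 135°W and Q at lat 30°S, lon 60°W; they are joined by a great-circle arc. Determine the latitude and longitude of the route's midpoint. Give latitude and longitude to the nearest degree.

≈ lat 9°N, lon 93°W

The haversine formula gives a central angle δ ≈ 1.767 rad (101.2°) between the endpoints.
Interpolate at f = 1/2 with slerp weights a = sin((1−f)δ)/sin δ ≈ 0.788, b = sin(fδ)/sin δ ≈ 0.788.
p = a·p₁ + b·p₂ ≈ (-0.053, -0.985, 0.163); φ = arcsin(p_z) ≈ 9.39°, λ = atan2(p_y, p_x) ≈ -93.07°.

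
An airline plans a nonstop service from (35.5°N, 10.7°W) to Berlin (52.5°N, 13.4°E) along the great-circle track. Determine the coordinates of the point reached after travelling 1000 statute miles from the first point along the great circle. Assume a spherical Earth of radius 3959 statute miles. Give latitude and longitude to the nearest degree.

≈ (46°N, 2°E)

Write both endpoints as unit vectors p₁, p₂ with components (cos φ cos λ, cos φ sin λ, sin φ).
The central angle between the endpoints is δ = arccos(p₁·p₂) ≈ 0.420 rad (24.1°). The total great-circle distance is δ·R ≈ 0.420 × 3959 ≈ 1663 mi, so the target fraction is f = 1000/1663 ≈ 0.601.
Interpolate at f ≈ 0.601 with slerp weights a = sin((1−f)δ)/sin δ ≈ 0.409, b = sin(fδ)/sin δ ≈ 0.613.
p = a·p₁ + b·p₂ ≈ (0.690, 0.025, 0.724); φ = arcsin(p_z) ≈ 46.35°, λ = atan2(p_y, p_x) ≈ 2.05°.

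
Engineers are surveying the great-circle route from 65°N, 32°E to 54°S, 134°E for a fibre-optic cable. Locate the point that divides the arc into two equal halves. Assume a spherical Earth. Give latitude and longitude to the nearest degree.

Write both endpoints as unit vectors p₁, p₂ with components (cos φ cos λ, cos φ sin λ, sin φ).
The central angle between the endpoints is δ = arccos(p₁·p₂) ≈ 2.473 rad (141.7°).
Interpolate at f = 1/2 with slerp weights a = sin((1−f)δ)/sin δ ≈ 1.525, b = sin(fδ)/sin δ ≈ 1.525.
p = a·p₁ + b·p₂ ≈ (-0.076, 0.986, 0.148); φ = arcsin(p_z) ≈ 8.53°, λ = atan2(p_y, p_x) ≈ 94.41°.

≈ 9°N, 94°E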